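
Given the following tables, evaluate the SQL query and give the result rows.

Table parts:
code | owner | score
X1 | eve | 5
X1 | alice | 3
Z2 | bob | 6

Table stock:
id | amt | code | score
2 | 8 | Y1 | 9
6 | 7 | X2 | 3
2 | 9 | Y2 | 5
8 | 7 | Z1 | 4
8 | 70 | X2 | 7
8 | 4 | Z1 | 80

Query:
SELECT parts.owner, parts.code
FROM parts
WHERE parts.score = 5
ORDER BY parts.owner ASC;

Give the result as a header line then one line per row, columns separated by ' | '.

After WHERE (1 rows):
parts.code | parts.owner | parts.score
X1 | eve | 5
After SELECT (1 rows):
parts.owner | parts.code
eve | X1
After ORDER BY (1 rows):
parts.owner | parts.code
eve | X1

== RESULT ==
parts.owner | parts.code
eve | X1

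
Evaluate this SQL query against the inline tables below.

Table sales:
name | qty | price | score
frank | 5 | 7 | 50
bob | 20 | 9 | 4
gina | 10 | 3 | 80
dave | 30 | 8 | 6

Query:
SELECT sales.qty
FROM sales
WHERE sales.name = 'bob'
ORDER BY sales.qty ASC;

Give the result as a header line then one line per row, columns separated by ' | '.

After WHERE (1 rows):
sales.name | sales.qty | sales.price | sales.score
bob | 20 | 9 | 4
After SELECT (1 rows):
sales.qty
20
After ORDER BY (1 rows):
sales.qty
20

== RESULT ==
sales.qty
20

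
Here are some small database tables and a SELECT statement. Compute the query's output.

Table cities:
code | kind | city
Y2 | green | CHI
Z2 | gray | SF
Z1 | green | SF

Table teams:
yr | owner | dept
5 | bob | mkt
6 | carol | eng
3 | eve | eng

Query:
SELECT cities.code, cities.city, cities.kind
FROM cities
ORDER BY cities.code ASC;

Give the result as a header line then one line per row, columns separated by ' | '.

After SELECT (3 rows):
cities.code | cities.city | cities.kind
Y2 | CHI | green
Z2 | SF | gray
Z1 | SF | green
After ORDER BY (3 rows):
cities.code | cities.city | cities.kind
Y2 | CHI | green
Z1 | SF | green
Z2 | SF | gray

== RESULT ==
cities.code | cities.city | cities.kind
Y2 | CHI | green
Z1 | SF | green
Z2 | SF | gray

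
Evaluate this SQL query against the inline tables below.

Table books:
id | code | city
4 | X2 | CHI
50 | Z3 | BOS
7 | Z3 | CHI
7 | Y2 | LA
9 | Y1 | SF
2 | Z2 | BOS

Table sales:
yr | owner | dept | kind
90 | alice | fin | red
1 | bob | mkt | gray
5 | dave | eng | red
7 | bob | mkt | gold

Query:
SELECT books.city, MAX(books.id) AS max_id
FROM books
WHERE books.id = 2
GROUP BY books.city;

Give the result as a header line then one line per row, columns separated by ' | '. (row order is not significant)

== RESULT ==
books.city | max_id
BOS | 2

Derivation:
After WHERE (1 rows):
books.id | books.code | books.city
2 | Z2 | BOS
After GROUP BY (1 rows):
books.city | max_id
BOS | 2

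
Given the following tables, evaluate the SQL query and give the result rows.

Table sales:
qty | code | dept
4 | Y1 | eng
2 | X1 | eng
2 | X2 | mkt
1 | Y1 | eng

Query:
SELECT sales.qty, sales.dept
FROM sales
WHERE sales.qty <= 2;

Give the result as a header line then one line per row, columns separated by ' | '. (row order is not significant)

After WHERE (3 rows):
sales.qty | sales.code | sales.dept
2 | X1 | eng
2 | X2 | mkt
1 | Y1 | eng
After SELECT (3 rows):
sales.qty | sales.dept
2 | eng
2 | mkt
1 | eng

== RESULT ==
sales.qty | sales.dept
2 | eng
2 | mkt
1 | eng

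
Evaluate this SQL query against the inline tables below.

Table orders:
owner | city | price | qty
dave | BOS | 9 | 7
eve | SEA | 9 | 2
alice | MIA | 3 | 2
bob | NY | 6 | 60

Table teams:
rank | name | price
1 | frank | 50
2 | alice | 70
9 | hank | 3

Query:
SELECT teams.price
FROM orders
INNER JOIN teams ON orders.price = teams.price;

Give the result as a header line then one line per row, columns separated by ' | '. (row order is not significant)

== RESULT ==
teams.price
3

Derivation:
After JOIN teams (1 rows):
orders.owner | orders.city | orders.price | orders.qty | teams.rank | teams.name | teams.price
alice | MIA | 3 | 2 | 9 | hank | 3
After SELECT (1 rows):
teams.price
3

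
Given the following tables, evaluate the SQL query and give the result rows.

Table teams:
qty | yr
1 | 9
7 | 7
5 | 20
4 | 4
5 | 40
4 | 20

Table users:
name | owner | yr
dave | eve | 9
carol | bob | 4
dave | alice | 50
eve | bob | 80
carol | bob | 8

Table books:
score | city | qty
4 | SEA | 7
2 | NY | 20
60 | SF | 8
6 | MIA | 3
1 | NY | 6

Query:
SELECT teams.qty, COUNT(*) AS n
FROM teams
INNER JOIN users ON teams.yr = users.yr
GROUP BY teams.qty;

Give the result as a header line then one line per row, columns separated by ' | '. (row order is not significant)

After JOIN users (2 rows):
teams.qty | teams.yr | users.name | users.owner | users.yr
1 | 9 | dave | eve | 9
4 | 4 | carol | bob | 4
After GROUP BY (2 rows):
teams.qty | n
1 | 1
4 | 1

== RESULT ==
teams.qty | n
1 | 1
4 | 1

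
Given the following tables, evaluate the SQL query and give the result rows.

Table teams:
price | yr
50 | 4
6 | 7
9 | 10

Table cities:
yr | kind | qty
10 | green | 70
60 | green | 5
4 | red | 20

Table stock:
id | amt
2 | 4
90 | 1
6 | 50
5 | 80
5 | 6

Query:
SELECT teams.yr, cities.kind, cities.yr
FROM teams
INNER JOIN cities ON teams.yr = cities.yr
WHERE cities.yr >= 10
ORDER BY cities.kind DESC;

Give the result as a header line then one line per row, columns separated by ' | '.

== RESULT ==
teams.yr | cities.kind | cities.yr
10 | green | 10

Derivation:
After JOIN cities (2 rows):
teams.price | teams.yr | cities.yr | cities.kind | cities.qty
50 | 4 | 4 | red | 20
9 | 10 | 10 | green | 70
After WHERE (1 rows):
teams.price | teams.yr | cities.yr | cities.kind | cities.qty
9 | 10 | 10 | green | 70
After SELECT (1 rows):
teams.yr | cities.kind | cities.yr
10 | green | 10
After ORDER BY (1 rows):
teams.yr | cities.kind | cities.yr
10 | green | 10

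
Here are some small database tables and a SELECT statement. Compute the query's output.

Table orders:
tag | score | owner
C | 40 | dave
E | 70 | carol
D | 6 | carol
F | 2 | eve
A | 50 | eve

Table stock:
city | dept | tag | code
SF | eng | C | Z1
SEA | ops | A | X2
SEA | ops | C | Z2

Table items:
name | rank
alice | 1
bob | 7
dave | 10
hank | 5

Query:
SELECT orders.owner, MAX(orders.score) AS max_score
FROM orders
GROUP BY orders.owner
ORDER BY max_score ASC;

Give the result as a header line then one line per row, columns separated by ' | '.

After GROUP BY (3 rows):
orders.owner | max_score
dave | 40
carol | 70
eve | 50
After ORDER BY (3 rows):
orders.owner | max_score
dave | 40
eve | 50
carol | 70

== RESULT ==
orders.owner | max_score
dave | 40
eve | 50
carol | 70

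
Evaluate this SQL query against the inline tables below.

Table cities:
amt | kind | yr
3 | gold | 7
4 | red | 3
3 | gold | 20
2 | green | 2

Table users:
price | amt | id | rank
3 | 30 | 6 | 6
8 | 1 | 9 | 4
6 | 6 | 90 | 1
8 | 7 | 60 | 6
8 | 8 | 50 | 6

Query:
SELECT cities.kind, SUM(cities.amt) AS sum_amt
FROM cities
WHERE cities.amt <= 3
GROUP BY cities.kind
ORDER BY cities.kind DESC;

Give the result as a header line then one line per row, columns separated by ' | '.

After WHERE (3 rows):
cities.amt | cities.kind | cities.yr
3 | gold | 7
3 | gold | 20
2 | green | 2
After GROUP BY (2 rows):
cities.kind | sum_amt
gold | 6
green | 2
After ORDER BY (2 rows):
cities.kind | sum_amt
green | 2
gold | 6

== RESULT ==
cities.kind | sum_amt
green | 2
gold | 6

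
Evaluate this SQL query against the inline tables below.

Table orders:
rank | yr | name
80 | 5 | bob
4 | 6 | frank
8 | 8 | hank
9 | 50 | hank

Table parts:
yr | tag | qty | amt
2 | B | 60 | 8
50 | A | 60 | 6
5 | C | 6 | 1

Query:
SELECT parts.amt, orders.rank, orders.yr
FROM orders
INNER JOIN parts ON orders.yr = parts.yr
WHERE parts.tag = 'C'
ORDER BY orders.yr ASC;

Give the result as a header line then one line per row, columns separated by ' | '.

== RESULT ==
parts.amt | orders.rank | orders.yr
1 | 80 | 5

Derivation:
After JOIN parts (2 rows):
orders.rank | orders.yr | orders.name | parts.yr | parts.tag | parts.qty | parts.amt
80 | 5 | bob | 5 | C | 6 | 1
9 | 50 | hank | 50 | A | 60 | 6
After WHERE (1 rows):
orders.rank | orders.yr | orders.name | parts.yr | parts.tag | parts.qty | parts.amt
80 | 5 | bob | 5 | C | 6 | 1
After SELECT (1 rows):
parts.amt | orders.rank | orders.yr
1 | 80 | 5
After ORDER BY (1 rows):
parts.amt | orders.rank | orders.yr
1 | 80 | 5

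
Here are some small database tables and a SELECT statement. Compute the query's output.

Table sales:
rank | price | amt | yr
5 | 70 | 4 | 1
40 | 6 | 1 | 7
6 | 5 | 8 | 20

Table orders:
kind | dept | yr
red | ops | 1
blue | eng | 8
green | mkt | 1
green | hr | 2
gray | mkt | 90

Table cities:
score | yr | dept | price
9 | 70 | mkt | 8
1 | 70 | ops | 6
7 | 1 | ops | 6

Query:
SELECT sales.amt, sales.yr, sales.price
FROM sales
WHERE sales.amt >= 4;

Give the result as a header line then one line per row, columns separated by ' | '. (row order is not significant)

After WHERE (2 rows):
sales.rank | sales.price | sales.amt | sales.yr
5 | 70 | 4 | 1
6 | 5 | 8 | 20
After SELECT (2 rows):
sales.amt | sales.yr | sales.price
4 | 1 | 70
8 | 20 | 5

== RESULT ==
sales.amt | sales.yr | sales.price
4 | 1 | 70
8 | 20 | 5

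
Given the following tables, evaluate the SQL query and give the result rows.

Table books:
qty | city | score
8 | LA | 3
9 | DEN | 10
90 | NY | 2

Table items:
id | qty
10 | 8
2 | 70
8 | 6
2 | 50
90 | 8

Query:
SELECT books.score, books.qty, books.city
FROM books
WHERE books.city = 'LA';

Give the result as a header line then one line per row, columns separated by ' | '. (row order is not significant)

After WHERE (1 rows):
books.qty | books.city | books.score
8 | LA | 3
After SELECT (1 rows):
books.score | books.qty | books.city
3 | 8 | LA

== RESULT ==
books.score | books.qty | books.city
3 | 8 | LA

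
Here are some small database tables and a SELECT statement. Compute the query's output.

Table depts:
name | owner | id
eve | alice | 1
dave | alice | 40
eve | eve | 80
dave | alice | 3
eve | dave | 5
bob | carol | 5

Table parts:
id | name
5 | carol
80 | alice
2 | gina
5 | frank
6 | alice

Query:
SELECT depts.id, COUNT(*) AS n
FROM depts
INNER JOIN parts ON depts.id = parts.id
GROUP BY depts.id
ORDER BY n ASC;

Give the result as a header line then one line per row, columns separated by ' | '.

After JOIN parts (5 rows):
depts.name | depts.owner | depts.id | parts.id | parts.name
eve | eve | 80 | 80 | alice
eve | dave | 5 | 5 | carol
eve | dave | 5 | 5 | frank
bob | carol | 5 | 5 | carol
bob | carol | 5 | 5 | frank
After GROUP BY (2 rows):
depts.id | n
80 | 1
5 | 4
After ORDER BY (2 rows):
depts.id | n
80 | 1
5 | 4

== RESULT ==
depts.id | n
80 | 1
5 | 4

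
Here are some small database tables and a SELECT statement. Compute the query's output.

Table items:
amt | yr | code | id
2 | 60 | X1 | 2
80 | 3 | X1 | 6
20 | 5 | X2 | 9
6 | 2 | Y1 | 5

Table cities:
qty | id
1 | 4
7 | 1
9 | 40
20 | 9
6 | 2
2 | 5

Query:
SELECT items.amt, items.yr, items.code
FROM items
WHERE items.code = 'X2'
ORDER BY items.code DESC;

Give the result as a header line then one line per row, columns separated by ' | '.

== RESULT ==
items.amt | items.yr | items.code
20 | 5 | X2

Derivation:
After WHERE (1 rows):
items.amt | items.yr | items.code | items.id
20 | 5 | X2 | 9
After SELECT (1 rows):
items.amt | items.yr | items.code
20 | 5 | X2
After ORDER BY (1 rows):
items.amt | items.yr | items.code
20 | 5 | X2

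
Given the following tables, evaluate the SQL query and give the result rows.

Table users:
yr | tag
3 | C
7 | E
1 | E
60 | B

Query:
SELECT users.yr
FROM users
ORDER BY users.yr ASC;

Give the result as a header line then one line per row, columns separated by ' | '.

== RESULT ==
users.yr
1
3
7
60

Derivation:
After SELECT (4 rows):
users.yr
3
7
1
60
After ORDER BY (4 rows):
users.yr
1
3
7
60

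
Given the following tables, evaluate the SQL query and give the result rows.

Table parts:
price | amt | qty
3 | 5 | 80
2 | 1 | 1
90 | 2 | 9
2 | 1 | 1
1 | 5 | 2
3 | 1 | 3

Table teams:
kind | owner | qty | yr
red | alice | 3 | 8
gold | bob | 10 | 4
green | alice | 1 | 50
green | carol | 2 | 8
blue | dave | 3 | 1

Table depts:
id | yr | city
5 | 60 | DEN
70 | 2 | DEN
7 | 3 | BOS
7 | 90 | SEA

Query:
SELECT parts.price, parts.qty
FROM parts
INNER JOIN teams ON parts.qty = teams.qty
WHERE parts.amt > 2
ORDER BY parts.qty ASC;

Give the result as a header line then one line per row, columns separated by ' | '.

After JOIN teams (5 rows):
parts.price | parts.amt | parts.qty | teams.kind | teams.owner | teams.qty | teams.yr
2 | 1 | 1 | green | alice | 1 | 50
2 | 1 | 1 | green | alice | 1 | 50
1 | 5 | 2 | green | carol | 2 | 8
3 | 1 | 3 | red | alice | 3 | 8
3 | 1 | 3 | blue | dave | 3 | 1
After WHERE (1 rows):
parts.price | parts.amt | parts.qty | teams.kind | teams.owner | teams.qty | teams.yr
1 | 5 | 2 | green | carol | 2 | 8
After SELECT (1 rows):
parts.price | parts.qty
1 | 2
After ORDER BY (1 rows):
parts.price | parts.qty
1 | 2

== RESULT ==
parts.price | parts.qty
1 | 2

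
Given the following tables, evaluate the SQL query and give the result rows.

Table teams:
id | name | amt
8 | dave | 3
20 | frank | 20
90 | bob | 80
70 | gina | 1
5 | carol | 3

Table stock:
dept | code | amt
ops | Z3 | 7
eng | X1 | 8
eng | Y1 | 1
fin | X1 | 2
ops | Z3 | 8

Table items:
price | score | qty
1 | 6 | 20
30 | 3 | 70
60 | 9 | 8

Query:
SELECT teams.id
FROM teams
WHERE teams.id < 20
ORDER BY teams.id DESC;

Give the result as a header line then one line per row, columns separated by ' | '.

== RESULT ==
teams.id
8
5

Derivation:
After WHERE (2 rows):
teams.id | teams.name | teams.amt
8 | dave | 3
5 | carol | 3
After SELECT (2 rows):
teams.id
8
5
After ORDER BY (2 rows):
teams.id
8
5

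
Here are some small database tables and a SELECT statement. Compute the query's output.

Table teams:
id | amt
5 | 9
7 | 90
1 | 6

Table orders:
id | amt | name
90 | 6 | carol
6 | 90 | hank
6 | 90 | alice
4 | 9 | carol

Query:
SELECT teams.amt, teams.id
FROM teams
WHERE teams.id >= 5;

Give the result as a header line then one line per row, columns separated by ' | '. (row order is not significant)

After WHERE (2 rows):
teams.id | teams.amt
5 | 9
7 | 90
After SELECT (2 rows):
teams.amt | teams.id
9 | 5
90 | 7

== RESULT ==
teams.amt | teams.id
9 | 5
90 | 7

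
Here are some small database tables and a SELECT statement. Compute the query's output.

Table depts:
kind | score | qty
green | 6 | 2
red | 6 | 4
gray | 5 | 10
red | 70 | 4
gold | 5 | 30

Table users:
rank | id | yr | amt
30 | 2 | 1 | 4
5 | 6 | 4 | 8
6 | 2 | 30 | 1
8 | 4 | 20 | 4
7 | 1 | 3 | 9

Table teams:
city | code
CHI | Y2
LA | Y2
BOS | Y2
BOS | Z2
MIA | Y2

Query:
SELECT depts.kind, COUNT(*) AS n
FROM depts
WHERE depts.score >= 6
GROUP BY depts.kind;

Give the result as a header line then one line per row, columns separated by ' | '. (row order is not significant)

== RESULT ==
depts.kind | n
green | 1
red | 2

Derivation:
After WHERE (3 rows):
depts.kind | depts.score | depts.qty
green | 6 | 2
red | 6 | 4
red | 70 | 4
After GROUP BY (2 rows):
depts.kind | n
green | 1
red | 2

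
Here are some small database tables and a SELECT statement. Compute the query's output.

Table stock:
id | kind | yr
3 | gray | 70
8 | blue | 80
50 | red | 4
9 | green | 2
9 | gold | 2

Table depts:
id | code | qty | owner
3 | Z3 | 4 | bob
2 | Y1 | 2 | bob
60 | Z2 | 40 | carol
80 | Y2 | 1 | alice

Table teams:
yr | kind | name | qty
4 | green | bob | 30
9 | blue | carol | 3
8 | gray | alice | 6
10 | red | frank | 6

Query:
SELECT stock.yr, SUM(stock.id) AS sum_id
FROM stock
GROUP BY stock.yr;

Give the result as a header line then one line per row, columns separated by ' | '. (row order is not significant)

After GROUP BY (4 rows):
stock.yr | sum_id
70 | 3
80 | 8
4 | 50
2 | 18

== RESULT ==
stock.yr | sum_id
70 | 3
80 | 8
4 | 50
2 | 18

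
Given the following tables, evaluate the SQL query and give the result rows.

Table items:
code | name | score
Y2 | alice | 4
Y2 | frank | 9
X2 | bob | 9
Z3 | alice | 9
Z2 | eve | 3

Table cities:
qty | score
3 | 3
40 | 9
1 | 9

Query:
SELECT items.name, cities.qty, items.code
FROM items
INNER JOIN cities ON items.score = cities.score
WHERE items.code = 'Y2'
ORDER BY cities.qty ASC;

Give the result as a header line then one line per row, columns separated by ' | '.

After JOIN cities (7 rows):
items.code | items.name | items.score | cities.qty | cities.score
Y2 | frank | 9 | 40 | 9
Y2 | frank | 9 | 1 | 9
X2 | bob | 9 | 40 | 9
X2 | bob | 9 | 1 | 9
Z3 | alice | 9 | 40 | 9
Z3 | alice | 9 | 1 | 9
Z2 | eve | 3 | 3 | 3
After WHERE (2 rows):
items.code | items.name | items.score | cities.qty | cities.score
Y2 | frank | 9 | 40 | 9
Y2 | frank | 9 | 1 | 9
After SELECT (2 rows):
items.name | cities.qty | items.code
frank | 40 | Y2
frank | 1 | Y2
After ORDER BY (2 rows):
items.name | cities.qty | items.code
frank | 1 | Y2
frank | 40 | Y2

== RESULT ==
items.name | cities.qty | items.code
frank | 1 | Y2
frank | 40 | Y2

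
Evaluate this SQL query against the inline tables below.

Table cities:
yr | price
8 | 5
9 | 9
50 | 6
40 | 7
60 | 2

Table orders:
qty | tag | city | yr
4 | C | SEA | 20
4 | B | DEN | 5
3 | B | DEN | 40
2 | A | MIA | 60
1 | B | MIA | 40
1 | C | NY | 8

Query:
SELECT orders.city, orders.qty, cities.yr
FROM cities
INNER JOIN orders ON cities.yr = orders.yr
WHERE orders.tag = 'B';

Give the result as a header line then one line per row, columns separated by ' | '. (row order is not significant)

== RESULT ==
orders.city | orders.qty | cities.yr
DEN | 3 | 40
MIA | 1 | 40

Derivation:
After JOIN orders (4 rows):
cities.yr | cities.price | orders.qty | orders.tag | orders.city | orders.yr
8 | 5 | 1 | C | NY | 8
40 | 7 | 3 | B | DEN | 40
40 | 7 | 1 | B | MIA | 40
60 | 2 | 2 | A | MIA | 60
After WHERE (2 rows):
cities.yr | cities.price | orders.qty | orders.tag | orders.city | orders.yr
40 | 7 | 3 | B | DEN | 40
40 | 7 | 1 | B | MIA | 40
After SELECT (2 rows):
orders.city | orders.qty | cities.yr
DEN | 3 | 40
MIA | 1 | 40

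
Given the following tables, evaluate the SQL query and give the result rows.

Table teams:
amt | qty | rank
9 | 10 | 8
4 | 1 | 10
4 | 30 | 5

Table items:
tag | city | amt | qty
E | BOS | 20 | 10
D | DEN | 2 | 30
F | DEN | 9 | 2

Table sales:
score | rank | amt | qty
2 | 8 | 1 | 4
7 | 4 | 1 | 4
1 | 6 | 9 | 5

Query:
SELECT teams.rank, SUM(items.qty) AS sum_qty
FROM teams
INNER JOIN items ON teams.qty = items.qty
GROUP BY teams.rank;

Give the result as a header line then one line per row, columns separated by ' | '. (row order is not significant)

After JOIN items (2 rows):
teams.amt | teams.qty | teams.rank | items.tag | items.city | items.amt | items.qty
9 | 10 | 8 | E | BOS | 20 | 10
4 | 30 | 5 | D | DEN | 2 | 30
After GROUP BY (2 rows):
teams.rank | sum_qty
8 | 10
5 | 30

== RESULT ==
teams.rank | sum_qty
8 | 10
5 | 30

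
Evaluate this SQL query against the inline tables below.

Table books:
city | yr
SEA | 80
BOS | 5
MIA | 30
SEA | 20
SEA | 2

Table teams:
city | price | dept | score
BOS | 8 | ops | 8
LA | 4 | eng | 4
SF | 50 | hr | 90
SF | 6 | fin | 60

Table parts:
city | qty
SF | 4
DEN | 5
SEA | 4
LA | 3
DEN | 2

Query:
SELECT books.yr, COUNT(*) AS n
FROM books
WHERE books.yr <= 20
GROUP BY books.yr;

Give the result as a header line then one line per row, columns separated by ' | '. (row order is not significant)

== RESULT ==
books.yr | n
5 | 1
20 | 1
2 | 1

Derivation:
After WHERE (3 rows):
books.city | books.yr
BOS | 5
SEA | 20
SEA | 2
After GROUP BY (3 rows):
books.yr | n
5 | 1
20 | 1
2 | 1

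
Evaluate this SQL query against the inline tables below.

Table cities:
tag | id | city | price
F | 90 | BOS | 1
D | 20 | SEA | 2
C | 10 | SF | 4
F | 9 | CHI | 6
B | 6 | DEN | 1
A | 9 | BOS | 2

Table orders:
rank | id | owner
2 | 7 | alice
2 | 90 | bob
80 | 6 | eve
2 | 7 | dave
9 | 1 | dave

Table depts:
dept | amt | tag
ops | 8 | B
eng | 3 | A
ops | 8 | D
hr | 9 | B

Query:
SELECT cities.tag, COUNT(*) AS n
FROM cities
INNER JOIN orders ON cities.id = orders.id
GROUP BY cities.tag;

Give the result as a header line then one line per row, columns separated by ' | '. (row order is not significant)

After JOIN orders (2 rows):
cities.tag | cities.id | cities.city | cities.price | orders.rank | orders.id | orders.owner
F | 90 | BOS | 1 | 2 | 90 | bob
B | 6 | DEN | 1 | 80 | 6 | eve
After GROUP BY (2 rows):
cities.tag | n
F | 1
B | 1

== RESULT ==
cities.tag | n
F | 1
B | 1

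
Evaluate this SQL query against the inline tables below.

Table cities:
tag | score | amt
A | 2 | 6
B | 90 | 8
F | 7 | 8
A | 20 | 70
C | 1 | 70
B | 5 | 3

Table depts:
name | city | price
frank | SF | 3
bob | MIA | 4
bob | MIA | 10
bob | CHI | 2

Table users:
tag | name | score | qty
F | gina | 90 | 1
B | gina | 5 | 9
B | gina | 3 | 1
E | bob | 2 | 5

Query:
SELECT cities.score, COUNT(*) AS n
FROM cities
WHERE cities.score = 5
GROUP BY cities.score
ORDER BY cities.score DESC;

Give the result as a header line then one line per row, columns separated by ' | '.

After WHERE (1 rows):
cities.tag | cities.score | cities.amt
B | 5 | 3
After GROUP BY (1 rows):
cities.score | n
5 | 1
After ORDER BY (1 rows):
cities.score | n
5 | 1

== RESULT ==
cities.score | n
5 | 1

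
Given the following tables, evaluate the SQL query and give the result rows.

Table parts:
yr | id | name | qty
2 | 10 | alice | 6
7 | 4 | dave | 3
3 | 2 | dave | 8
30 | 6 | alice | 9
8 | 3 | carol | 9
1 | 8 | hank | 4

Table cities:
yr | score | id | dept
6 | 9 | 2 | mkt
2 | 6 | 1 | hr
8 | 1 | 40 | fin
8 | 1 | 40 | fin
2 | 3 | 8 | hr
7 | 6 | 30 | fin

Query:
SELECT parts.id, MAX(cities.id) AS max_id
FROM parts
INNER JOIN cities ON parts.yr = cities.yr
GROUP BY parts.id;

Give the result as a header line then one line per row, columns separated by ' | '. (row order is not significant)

After JOIN cities (5 rows):
parts.yr | parts.id | parts.name | parts.qty | cities.yr | cities.score | cities.id | cities.dept
2 | 10 | alice | 6 | 2 | 6 | 1 | hr
2 | 10 | alice | 6 | 2 | 3 | 8 | hr
7 | 4 | dave | 3 | 7 | 6 | 30 | fin
8 | 3 | carol | 9 | 8 | 1 | 40 | fin
8 | 3 | carol | 9 | 8 | 1 | 40 | fin
After GROUP BY (3 rows):
parts.id | max_id
10 | 8
4 | 30
3 | 40

== RESULT ==
parts.id | max_id
10 | 8
4 | 30
3 | 40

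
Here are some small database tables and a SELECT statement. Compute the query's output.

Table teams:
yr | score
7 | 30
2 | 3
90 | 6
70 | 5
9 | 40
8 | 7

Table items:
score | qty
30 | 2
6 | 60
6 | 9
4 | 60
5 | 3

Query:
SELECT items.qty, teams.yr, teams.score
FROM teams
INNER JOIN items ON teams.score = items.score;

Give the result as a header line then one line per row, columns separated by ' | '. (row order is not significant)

After JOIN items (4 rows):
teams.yr | teams.score | items.score | items.qty
7 | 30 | 30 | 2
90 | 6 | 6 | 60
90 | 6 | 6 | 9
70 | 5 | 5 | 3
After SELECT (4 rows):
items.qty | teams.yr | teams.score
2 | 7 | 30
60 | 90 | 6
9 | 90 | 6
3 | 70 | 5

== RESULT ==
items.qty | teams.yr | teams.score
2 | 7 | 30
60 | 90 | 6
9 | 90 | 6
3 | 70 | 5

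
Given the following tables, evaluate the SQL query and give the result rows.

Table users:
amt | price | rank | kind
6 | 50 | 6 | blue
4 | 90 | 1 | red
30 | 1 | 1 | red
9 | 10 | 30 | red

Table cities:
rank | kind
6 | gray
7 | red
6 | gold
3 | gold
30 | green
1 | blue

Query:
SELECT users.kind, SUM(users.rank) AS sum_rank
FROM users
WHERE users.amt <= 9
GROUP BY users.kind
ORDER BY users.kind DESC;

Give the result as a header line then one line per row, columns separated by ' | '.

== RESULT ==
users.kind | sum_rank
red | 31
blue | 6

Derivation:
After WHERE (3 rows):
users.amt | users.price | users.rank | users.kind
6 | 50 | 6 | blue
4 | 90 | 1 | red
9 | 10 | 30 | red
After GROUP BY (2 rows):
users.kind | sum_rank
blue | 6
red | 31
After ORDER BY (2 rows):
users.kind | sum_rank
red | 31
blue | 6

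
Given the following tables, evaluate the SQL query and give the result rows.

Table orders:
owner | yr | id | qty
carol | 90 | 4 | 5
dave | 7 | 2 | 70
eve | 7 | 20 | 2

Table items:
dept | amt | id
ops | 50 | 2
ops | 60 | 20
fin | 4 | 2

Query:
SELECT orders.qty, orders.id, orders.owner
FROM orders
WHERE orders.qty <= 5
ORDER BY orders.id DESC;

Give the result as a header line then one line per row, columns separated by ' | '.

== RESULT ==
orders.qty | orders.id | orders.owner
2 | 20 | eve
5 | 4 | carol

Derivation:
After WHERE (2 rows):
orders.owner | orders.yr | orders.id | orders.qty
carol | 90 | 4 | 5
eve | 7 | 20 | 2
After SELECT (2 rows):
orders.qty | orders.id | orders.owner
5 | 4 | carol
2 | 20 | eve
After ORDER BY (2 rows):
orders.qty | orders.id | orders.owner
2 | 20 | eve
5 | 4 | carol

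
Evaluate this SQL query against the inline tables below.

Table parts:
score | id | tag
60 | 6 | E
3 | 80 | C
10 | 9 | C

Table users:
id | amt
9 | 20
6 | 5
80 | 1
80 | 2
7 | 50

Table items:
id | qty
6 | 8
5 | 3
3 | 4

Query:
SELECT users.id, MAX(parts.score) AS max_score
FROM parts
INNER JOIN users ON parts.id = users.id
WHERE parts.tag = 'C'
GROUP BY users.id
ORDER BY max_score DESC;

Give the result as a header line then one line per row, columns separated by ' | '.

== RESULT ==
users.id | max_score
9 | 10
80 | 3

Derivation:
After JOIN users (4 rows):
parts.score | parts.id | parts.tag | users.id | users.amt
60 | 6 | E | 6 | 5
3 | 80 | C | 80 | 1
3 | 80 | C | 80 | 2
10 | 9 | C | 9 | 20
After WHERE (3 rows):
parts.score | parts.id | parts.tag | users.id | users.amt
3 | 80 | C | 80 | 1
3 | 80 | C | 80 | 2
10 | 9 | C | 9 | 20
After GROUP BY (2 rows):
users.id | max_score
80 | 3
9 | 10
After ORDER BY (2 rows):
users.id | max_score
9 | 10
80 | 3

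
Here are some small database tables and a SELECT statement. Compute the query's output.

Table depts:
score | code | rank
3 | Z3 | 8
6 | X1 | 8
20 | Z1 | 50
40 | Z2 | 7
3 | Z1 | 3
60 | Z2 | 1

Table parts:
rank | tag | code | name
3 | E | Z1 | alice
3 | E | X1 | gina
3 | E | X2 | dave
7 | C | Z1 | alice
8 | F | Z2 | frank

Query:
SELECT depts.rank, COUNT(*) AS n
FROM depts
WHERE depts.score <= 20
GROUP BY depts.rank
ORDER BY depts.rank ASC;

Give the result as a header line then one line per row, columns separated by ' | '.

After WHERE (4 rows):
depts.score | depts.code | depts.rank
3 | Z3 | 8
6 | X1 | 8
20 | Z1 | 50
3 | Z1 | 3
After GROUP BY (3 rows):
depts.rank | n
8 | 2
50 | 1
3 | 1
After ORDER BY (3 rows):
depts.rank | n
3 | 1
8 | 2
50 | 1

== RESULT ==
depts.rank | n
3 | 1
8 | 2
50 | 1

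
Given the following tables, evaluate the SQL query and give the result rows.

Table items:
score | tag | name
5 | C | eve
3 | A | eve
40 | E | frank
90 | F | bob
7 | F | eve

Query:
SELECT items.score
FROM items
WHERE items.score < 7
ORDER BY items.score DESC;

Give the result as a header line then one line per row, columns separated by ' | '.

== RESULT ==
items.score
5
3

Derivation:
After WHERE (2 rows):
items.score | items.tag | items.name
5 | C | eve
3 | A | eve
After SELECT (2 rows):
items.score
5
3
After ORDER BY (2 rows):
items.score
5
3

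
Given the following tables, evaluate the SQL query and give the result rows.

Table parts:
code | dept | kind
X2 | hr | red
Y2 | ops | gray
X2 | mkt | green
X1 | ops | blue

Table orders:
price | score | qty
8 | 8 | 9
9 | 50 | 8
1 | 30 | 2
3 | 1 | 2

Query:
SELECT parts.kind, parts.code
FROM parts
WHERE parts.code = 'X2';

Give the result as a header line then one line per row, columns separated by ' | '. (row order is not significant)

== RESULT ==
parts.kind | parts.code
red | X2
green | X2

Derivation:
After WHERE (2 rows):
parts.code | parts.dept | parts.kind
X2 | hr | red
X2 | mkt | green
After SELECT (2 rows):
parts.kind | parts.code
red | X2
green | X2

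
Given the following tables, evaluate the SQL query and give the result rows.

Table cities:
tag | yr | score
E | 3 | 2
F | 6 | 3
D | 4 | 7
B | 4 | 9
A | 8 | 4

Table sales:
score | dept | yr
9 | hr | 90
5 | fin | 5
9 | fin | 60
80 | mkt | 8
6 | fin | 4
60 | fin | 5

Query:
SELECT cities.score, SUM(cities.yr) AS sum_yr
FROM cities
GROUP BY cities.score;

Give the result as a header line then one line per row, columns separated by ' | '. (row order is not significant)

After GROUP BY (5 rows):
cities.score | sum_yr
2 | 3
3 | 6
7 | 4
9 | 4
4 | 8

== RESULT ==
cities.score | sum_yr
2 | 3
3 | 6
7 | 4
9 | 4
4 | 8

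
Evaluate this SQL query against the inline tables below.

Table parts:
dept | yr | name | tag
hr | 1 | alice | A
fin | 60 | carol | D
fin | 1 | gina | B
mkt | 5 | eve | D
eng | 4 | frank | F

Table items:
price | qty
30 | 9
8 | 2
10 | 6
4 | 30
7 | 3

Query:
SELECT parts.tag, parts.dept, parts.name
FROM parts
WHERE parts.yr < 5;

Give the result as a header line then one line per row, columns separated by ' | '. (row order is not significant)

== RESULT ==
parts.tag | parts.dept | parts.name
A | hr | alice
B | fin | gina
F | eng | frank

Derivation:
After WHERE (3 rows):
parts.dept | parts.yr | parts.name | parts.tag
hr | 1 | alice | A
fin | 1 | gina | B
eng | 4 | frank | F
After SELECT (3 rows):
parts.tag | parts.dept | parts.name
A | hr | alice
B | fin | gina
F | eng | frank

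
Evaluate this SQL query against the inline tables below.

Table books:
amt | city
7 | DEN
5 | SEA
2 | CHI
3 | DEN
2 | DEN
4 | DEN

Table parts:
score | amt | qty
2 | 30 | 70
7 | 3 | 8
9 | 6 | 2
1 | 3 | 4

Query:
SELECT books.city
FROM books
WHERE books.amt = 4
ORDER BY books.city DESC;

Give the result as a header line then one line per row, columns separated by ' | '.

After WHERE (1 rows):
books.amt | books.city
4 | DEN
After SELECT (1 rows):
books.city
DEN
After ORDER BY (1 rows):
books.city
DEN

== RESULT ==
books.city
DEN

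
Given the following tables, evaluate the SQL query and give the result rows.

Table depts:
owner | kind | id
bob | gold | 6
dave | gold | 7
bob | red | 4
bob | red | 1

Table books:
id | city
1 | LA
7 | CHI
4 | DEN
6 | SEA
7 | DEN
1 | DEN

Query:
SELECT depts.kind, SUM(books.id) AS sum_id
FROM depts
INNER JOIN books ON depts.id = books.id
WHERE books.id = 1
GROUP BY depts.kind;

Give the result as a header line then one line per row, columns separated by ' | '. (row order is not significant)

== RESULT ==
depts.kind | sum_id
red | 2

Derivation:
After JOIN books (6 rows):
depts.owner | depts.kind | depts.id | books.id | books.city
bob | gold | 6 | 6 | SEA
dave | gold | 7 | 7 | CHI
dave | gold | 7 | 7 | DEN
bob | red | 4 | 4 | DEN
bob | red | 1 | 1 | LA
bob | red | 1 | 1 | DEN
After WHERE (2 rows):
depts.owner | depts.kind | depts.id | books.id | books.city
bob | red | 1 | 1 | LA
bob | red | 1 | 1 | DEN
After GROUP BY (1 rows):
depts.kind | sum_id
red | 2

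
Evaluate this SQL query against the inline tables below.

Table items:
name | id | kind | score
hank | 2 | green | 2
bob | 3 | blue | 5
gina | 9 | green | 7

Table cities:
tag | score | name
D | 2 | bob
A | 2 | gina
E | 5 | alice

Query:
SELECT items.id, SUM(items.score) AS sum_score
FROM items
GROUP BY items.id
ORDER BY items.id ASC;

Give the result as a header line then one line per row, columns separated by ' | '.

== RESULT ==
items.id | sum_score
2 | 2
3 | 5
9 | 7

Derivation:
After GROUP BY (3 rows):
items.id | sum_score
2 | 2
3 | 5
9 | 7
After ORDER BY (3 rows):
items.id | sum_score
2 | 2
3 | 5
9 | 7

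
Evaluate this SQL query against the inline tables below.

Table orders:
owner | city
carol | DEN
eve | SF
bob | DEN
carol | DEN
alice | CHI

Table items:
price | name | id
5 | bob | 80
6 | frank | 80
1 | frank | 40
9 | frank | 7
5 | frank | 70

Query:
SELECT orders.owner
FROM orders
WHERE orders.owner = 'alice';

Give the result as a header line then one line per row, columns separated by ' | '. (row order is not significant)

== RESULT ==
orders.owner
alice

Derivation:
After WHERE (1 rows):
orders.owner | orders.city
alice | CHI
After SELECT (1 rows):
orders.owner
alice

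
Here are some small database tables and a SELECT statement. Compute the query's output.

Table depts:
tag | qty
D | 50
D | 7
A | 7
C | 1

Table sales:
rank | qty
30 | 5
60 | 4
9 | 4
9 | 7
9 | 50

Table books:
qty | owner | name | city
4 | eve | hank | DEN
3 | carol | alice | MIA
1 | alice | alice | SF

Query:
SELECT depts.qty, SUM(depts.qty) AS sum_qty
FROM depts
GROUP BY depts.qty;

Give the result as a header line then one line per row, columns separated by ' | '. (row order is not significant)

After GROUP BY (3 rows):
depts.qty | sum_qty
50 | 50
7 | 14
1 | 1

== RESULT ==
depts.qty | sum_qty
50 | 50
7 | 14
1 | 1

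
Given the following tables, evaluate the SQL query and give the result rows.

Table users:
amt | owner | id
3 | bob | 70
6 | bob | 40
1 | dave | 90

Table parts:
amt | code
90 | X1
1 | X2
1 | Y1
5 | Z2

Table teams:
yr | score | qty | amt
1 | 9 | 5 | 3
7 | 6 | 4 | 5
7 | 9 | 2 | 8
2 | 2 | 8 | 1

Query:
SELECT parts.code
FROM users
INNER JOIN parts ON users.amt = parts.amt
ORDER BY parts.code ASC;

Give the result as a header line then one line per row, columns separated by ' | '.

After JOIN parts (2 rows):
users.amt | users.owner | users.id | parts.amt | parts.code
1 | dave | 90 | 1 | X2
1 | dave | 90 | 1 | Y1
After SELECT (2 rows):
parts.code
X2
Y1
After ORDER BY (2 rows):
parts.code
X2
Y1

== RESULT ==
parts.code
X2
Y1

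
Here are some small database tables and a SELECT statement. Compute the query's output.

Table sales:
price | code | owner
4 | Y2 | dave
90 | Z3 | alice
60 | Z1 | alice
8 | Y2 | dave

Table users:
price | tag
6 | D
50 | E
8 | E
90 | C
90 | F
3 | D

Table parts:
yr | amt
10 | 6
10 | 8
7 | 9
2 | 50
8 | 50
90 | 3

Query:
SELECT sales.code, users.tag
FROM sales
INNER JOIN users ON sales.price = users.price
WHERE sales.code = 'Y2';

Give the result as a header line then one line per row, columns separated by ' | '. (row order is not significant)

== RESULT ==
sales.code | users.tag
Y2 | E

Derivation:
After JOIN users (3 rows):
sales.price | sales.code | sales.owner | users.price | users.tag
90 | Z3 | alice | 90 | C
90 | Z3 | alice | 90 | F
8 | Y2 | dave | 8 | E
After WHERE (1 rows):
sales.price | sales.code | sales.owner | users.price | users.tag
8 | Y2 | dave | 8 | E
After SELECT (1 rows):
sales.code | users.tag
Y2 | E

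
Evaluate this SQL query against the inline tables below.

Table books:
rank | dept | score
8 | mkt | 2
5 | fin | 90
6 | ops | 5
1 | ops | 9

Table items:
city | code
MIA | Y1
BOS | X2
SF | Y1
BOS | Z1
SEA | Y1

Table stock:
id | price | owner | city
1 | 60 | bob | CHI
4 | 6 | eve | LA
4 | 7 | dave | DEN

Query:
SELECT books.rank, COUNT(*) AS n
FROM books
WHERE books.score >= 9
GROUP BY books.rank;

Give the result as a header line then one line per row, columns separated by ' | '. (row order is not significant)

== RESULT ==
books.rank | n
5 | 1
1 | 1

Derivation:
After WHERE (2 rows):
books.rank | books.dept | books.score
5 | fin | 90
1 | ops | 9
After GROUP BY (2 rows):
books.rank | n
5 | 1
1 | 1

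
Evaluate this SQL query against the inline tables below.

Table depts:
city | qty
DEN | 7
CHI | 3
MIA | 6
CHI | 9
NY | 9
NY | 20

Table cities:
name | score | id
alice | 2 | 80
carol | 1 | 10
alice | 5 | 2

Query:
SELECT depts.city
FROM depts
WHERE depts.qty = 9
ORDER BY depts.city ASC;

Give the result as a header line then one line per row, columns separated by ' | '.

After WHERE (2 rows):
depts.city | depts.qty
CHI | 9
NY | 9
After SELECT (2 rows):
depts.city
CHI
NY
After ORDER BY (2 rows):
depts.city
CHI
NY

== RESULT ==
depts.city
CHI
NY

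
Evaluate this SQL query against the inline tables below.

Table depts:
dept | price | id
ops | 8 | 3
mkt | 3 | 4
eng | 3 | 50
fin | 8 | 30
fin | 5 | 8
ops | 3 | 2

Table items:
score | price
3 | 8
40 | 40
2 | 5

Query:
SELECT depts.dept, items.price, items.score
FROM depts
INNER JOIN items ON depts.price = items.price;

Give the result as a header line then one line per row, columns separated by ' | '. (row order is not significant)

== RESULT ==
depts.dept | items.price | items.score
ops | 8 | 3
fin | 8 | 3
fin | 5 | 2

Derivation:
After JOIN items (3 rows):
depts.dept | depts.price | depts.id | items.score | items.price
ops | 8 | 3 | 3 | 8
fin | 8 | 30 | 3 | 8
fin | 5 | 8 | 2 | 5
After SELECT (3 rows):
depts.dept | items.price | items.score
ops | 8 | 3
fin | 8 | 3
fin | 5 | 2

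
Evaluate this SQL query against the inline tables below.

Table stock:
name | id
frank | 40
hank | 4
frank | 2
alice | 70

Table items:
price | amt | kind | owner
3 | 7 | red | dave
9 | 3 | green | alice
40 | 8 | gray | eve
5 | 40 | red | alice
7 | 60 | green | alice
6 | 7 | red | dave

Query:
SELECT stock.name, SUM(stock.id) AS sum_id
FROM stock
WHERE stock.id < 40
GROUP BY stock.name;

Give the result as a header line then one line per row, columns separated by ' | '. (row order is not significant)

After WHERE (2 rows):
stock.name | stock.id
hank | 4
frank | 2
After GROUP BY (2 rows):
stock.name | sum_id
hank | 4
frank | 2

== RESULT ==
stock.name | sum_id
hank | 4
frank | 2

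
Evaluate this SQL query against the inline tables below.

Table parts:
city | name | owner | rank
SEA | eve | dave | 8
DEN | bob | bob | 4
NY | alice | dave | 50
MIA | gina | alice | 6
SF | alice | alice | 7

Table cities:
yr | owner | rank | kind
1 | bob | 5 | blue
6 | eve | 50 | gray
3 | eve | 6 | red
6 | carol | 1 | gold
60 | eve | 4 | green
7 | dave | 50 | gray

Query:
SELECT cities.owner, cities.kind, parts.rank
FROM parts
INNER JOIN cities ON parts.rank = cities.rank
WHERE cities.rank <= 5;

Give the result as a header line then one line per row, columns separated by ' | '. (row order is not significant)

After JOIN cities (4 rows):
parts.city | parts.name | parts.owner | parts.rank | cities.yr | cities.owner | cities.rank | cities.kind
DEN | bob | bob | 4 | 60 | eve | 4 | green
NY | alice | dave | 50 | 6 | eve | 50 | gray
NY | alice | dave | 50 | 7 | dave | 50 | gray
MIA | gina | alice | 6 | 3 | eve | 6 | red
After WHERE (1 rows):
parts.city | parts.name | parts.owner | parts.rank | cities.yr | cities.owner | cities.rank | cities.kind
DEN | bob | bob | 4 | 60 | eve | 4 | green
After SELECT (1 rows):
cities.owner | cities.kind | parts.rank
eve | green | 4

== RESULT ==
cities.owner | cities.kind | parts.rank
eve | green | 4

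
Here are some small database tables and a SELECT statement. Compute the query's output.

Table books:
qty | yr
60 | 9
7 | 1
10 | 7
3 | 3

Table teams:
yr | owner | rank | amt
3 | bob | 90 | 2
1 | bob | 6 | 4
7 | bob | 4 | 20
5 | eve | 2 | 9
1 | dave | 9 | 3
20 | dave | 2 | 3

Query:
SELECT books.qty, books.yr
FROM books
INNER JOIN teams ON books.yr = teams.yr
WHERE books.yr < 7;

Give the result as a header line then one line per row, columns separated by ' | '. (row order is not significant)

After JOIN teams (4 rows):
books.qty | books.yr | teams.yr | teams.owner | teams.rank | teams.amt
7 | 1 | 1 | bob | 6 | 4
7 | 1 | 1 | dave | 9 | 3
10 | 7 | 7 | bob | 4 | 20
3 | 3 | 3 | bob | 90 | 2
After WHERE (3 rows):
books.qty | books.yr | teams.yr | teams.owner | teams.rank | teams.amt
7 | 1 | 1 | bob | 6 | 4
7 | 1 | 1 | dave | 9 | 3
3 | 3 | 3 | bob | 90 | 2
After SELECT (3 rows):
books.qty | books.yr
7 | 1
7 | 1
3 | 3

== RESULT ==
books.qty | books.yr
7 | 1
7 | 1
3 | 3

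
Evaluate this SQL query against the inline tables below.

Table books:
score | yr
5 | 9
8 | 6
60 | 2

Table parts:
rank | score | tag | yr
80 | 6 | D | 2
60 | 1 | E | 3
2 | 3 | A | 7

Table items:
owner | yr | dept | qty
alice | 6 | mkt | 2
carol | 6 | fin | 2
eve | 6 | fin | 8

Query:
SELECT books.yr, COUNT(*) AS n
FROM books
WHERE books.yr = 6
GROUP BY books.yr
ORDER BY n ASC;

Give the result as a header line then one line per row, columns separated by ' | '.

== RESULT ==
books.yr | n
6 | 1

Derivation:
After WHERE (1 rows):
books.score | books.yr
8 | 6
After GROUP BY (1 rows):
books.yr | n
6 | 1
After ORDER BY (1 rows):
books.yr | n
6 | 1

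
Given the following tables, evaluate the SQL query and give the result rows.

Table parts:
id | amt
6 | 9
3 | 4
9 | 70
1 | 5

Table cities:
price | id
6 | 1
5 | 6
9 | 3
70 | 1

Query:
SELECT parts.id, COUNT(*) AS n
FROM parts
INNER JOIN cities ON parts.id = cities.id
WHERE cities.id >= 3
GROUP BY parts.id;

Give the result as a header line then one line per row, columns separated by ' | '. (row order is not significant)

== RESULT ==
parts.id | n
6 | 1
3 | 1

Derivation:
After JOIN cities (4 rows):
parts.id | parts.amt | cities.price | cities.id
6 | 9 | 5 | 6
3 | 4 | 9 | 3
1 | 5 | 6 | 1
1 | 5 | 70 | 1
After WHERE (2 rows):
parts.id | parts.amt | cities.price | cities.id
6 | 9 | 5 | 6
3 | 4 | 9 | 3
After GROUP BY (2 rows):
parts.id | n
6 | 1
3 | 1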